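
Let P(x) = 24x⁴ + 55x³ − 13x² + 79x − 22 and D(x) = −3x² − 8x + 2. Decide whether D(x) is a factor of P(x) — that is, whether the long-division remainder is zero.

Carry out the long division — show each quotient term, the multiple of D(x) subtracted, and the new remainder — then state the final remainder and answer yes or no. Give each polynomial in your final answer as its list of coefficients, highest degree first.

Step 1: lead(24x⁴ + 55x³ − 13x² + 79x − 22) ÷ lead(D) = 24x⁴ ÷ −3x² = −8x². Subtract (−8x²)·D = 24x⁴ + 64x³ − 16x². Remainder: −9x³ + 3x² + 79x − 22.
Step 2: lead(−9x³ + 3x² + 79x − 22) ÷ lead(D) = −9x³ ÷ −3x² = 3x. Subtract (3x)·D = −9x³ − 24x² + 6x. Remainder: 27x² + 73x − 22.
Step 3: lead(27x² + 73x − 22) ÷ lead(D) = 27x² ÷ −3x² = −9. Subtract (−9)·D = 27x² + 72x − 18. Remainder: x − 4.

R = [1, -4], so D(x) is not a factor of P(x). no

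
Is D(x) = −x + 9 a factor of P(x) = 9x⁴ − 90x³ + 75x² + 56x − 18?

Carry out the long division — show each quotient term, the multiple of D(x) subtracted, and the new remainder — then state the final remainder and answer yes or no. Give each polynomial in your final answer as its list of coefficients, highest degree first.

R = [0], so D(x) is a factor of P(x). yes

Step 1: lead(9x⁴ − 90x³ + 75x² + 56x − 18) ÷ lead(D) = 9x⁴ ÷ −x = −9x³. Subtract (−9x³)·D = 9x⁴ − 81x³. Remainder: −9x³ + 75x² + 56x − 18.
Step 2: lead(−9x³ + 75x² + 56x − 18) ÷ lead(D) = −9x³ ÷ −x = 9x². Subtract (9x²)·D = −9x³ + 81x². Remainder: −6x² + 56x − 18.
Step 3: lead(−6x² + 56x − 18) ÷ lead(D) = −6x² ÷ −x = 6x. Subtract (6x)·D = −6x² + 54x. Remainder: 2x − 18.
Step 4: lead(2x − 18) ÷ lead(D) = 2x ÷ −x = −2. Subtract (−2)·D = 2x − 18. Remainder: 0.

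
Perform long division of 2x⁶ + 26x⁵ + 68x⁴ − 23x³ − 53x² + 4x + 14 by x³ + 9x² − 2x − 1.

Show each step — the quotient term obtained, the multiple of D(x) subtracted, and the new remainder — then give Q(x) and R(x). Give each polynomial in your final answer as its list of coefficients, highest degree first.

Q = [2, 8, 0, -5]; R = [-6, 9]

Step 1: lead(2x⁶ + 26x⁵ + 68x⁴ − 23x³ − 53x² + 4x + 14) ÷ lead(D) = 2x⁶ ÷ x³ = 2x³. Subtract (2x³)·D = 2x⁶ + 18x⁵ − 4x⁴ − 2x³. Remainder: 8x⁵ + 72x⁴ − 21x³ − 53x² + 4x + 14.
Step 2: lead(8x⁵ + 72x⁴ − 21x³ − 53x² + 4x + 14) ÷ lead(D) = 8x⁵ ÷ x³ = 8x². Subtract (8x²)·D = 8x⁵ + 72x⁴ − 16x³ − 8x². Remainder: −5x³ − 45x² + 4x + 14.
Step 3: lead(−5x³ − 45x² + 4x + 14) ÷ lead(D) = −5x³ ÷ x³ = −5. Subtract (−5)·D = −5x³ − 45x² + 10x + 5. Remainder: −6x + 9.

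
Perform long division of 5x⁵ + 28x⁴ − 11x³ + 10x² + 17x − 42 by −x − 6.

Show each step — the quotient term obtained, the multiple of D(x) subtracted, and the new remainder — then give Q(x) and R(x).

Q(x) = −5x⁴ + 2x³ − x² − 4x + 7; R(x) = 0

Step 1: lead(5x⁵ + 28x⁴ − 11x³ + 10x² + 17x − 42) ÷ lead(D) = 5x⁵ ÷ −x = −5x⁴. Subtract (−5x⁴)·D = 5x⁵ + 30x⁴. Remainder: −2x⁴ − 11x³ + 10x² + 17x − 42.
Step 2: lead(−2x⁴ − 11x³ + 10x² + 17x − 42) ÷ lead(D) = −2x⁴ ÷ −x = 2x³. Subtract (2x³)·D = −2x⁴ − 12x³. Remainder: x³ + 10x² + 17x − 42.
Step 3: lead(x³ + 10x² + 17x − 42) ÷ lead(D) = x³ ÷ −x = −x². Subtract (−x²)·D = x³ + 6x². Remainder: 4x² + 17x − 42.
Step 4: lead(4x² + 17x − 42) ÷ lead(D) = 4x² ÷ −x = −4x. Subtract (−4x)·D = 4x² + 24x. Remainder: −7x − 42.
Step 5: lead(−7x − 42) ÷ lead(D) = −7x ÷ −x = 7. Subtract (7)·D = −7x − 42. Remainder: 0.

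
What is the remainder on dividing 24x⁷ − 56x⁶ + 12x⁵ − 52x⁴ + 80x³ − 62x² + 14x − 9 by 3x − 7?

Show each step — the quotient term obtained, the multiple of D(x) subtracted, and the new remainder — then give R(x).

R(x) = −9

Step 1: lead(24x⁷ − 56x⁶ + 12x⁵ − 52x⁴ + 80x³ − 62x² + 14x − 9) ÷ lead(D) = 24x⁷ ÷ 3x = 8x⁶. Subtract (8x⁶)·D = 24x⁷ − 56x⁶. Remainder: 12x⁵ − 52x⁴ + 80x³ − 62x² + 14x − 9.
Step 2: lead(12x⁵ − 52x⁴ + 80x³ − 62x² + 14x − 9) ÷ lead(D) = 12x⁵ ÷ 3x = 4x⁴. Subtract (4x⁴)·D = 12x⁵ − 28x⁴. Remainder: −24x⁴ + 80x³ − 62x² + 14x − 9.
Step 3: lead(−24x⁴ + 80x³ − 62x² + 14x − 9) ÷ lead(D) = −24x⁴ ÷ 3x = −8x³. Subtract (−8x³)·D = −24x⁴ + 56x³. Remainder: 24x³ − 62x² + 14x − 9.
Step 4: lead(24x³ − 62x² + 14x − 9) ÷ lead(D) = 24x³ ÷ 3x = 8x². Subtract (8x²)·D = 24x³ − 56x². Remainder: −6x² + 14x − 9.
Step 5: lead(−6x² + 14x − 9) ÷ lead(D) = −6x² ÷ 3x = −2x. Subtract (−2x)·D = −6x² + 14x. Remainder: −9.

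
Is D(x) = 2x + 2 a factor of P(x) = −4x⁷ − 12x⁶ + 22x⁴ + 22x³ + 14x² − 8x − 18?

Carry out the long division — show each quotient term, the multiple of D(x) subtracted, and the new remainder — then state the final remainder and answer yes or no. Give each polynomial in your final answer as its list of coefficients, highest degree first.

Step 1: lead(−4x⁷ − 12x⁶ + 22x⁴ + 22x³ + 14x² − 8x − 18) ÷ lead(D) = −4x⁷ ÷ 2x = −2x⁶. Subtract (−2x⁶)·D = −4x⁷ − 4x⁶. Remainder: −8x⁶ + 22x⁴ + 22x³ + 14x² − 8x − 18.
Step 2: lead(−8x⁶ + 22x⁴ + 22x³ + 14x² − 8x − 18) ÷ lead(D) = −8x⁶ ÷ 2x = −4x⁵. Subtract (−4x⁵)·D = −8x⁶ − 8x⁵. Remainder: 8x⁵ + 22x⁴ + 22x³ + 14x² − 8x − 18.
Step 3: lead(8x⁵ + 22x⁴ + 22x³ + 14x² − 8x − 18) ÷ lead(D) = 8x⁵ ÷ 2x = 4x⁴. Subtract (4x⁴)·D = 8x⁵ + 8x⁴. Remainder: 14x⁴ + 22x³ + 14x² − 8x − 18.
Step 4: lead(14x⁴ + 22x³ + 14x² − 8x − 18) ÷ lead(D) = 14x⁴ ÷ 2x = 7x³. Subtract (7x³)·D = 14x⁴ + 14x³. Remainder: 8x³ + 14x² − 8x − 18.
Step 5: lead(8x³ + 14x² − 8x − 18) ÷ lead(D) = 8x³ ÷ 2x = 4x². Subtract (4x²)·D = 8x³ + 8x². Remainder: 6x² − 8x − 18.
Step 6: lead(6x² − 8x − 18) ÷ lead(D) = 6x² ÷ 2x = 3x. Subtract (3x)·D = 6x² + 6x. Remainder: −14x − 18.
Step 7: lead(−14x − 18) ÷ lead(D) = −14x ÷ 2x = −7. Subtract (−7)·D = −14x − 14. Remainder: −4.

R = [-4], so D(x) is not a factor of P(x). no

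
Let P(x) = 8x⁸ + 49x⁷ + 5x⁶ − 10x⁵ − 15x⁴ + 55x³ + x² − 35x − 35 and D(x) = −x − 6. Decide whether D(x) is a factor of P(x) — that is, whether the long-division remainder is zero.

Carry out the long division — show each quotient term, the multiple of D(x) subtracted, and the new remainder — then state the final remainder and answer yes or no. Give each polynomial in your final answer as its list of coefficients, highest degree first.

Step 1: lead(8x⁸ + 49x⁷ + 5x⁶ − 10x⁵ − 15x⁴ + 55x³ + x² − 35x − 35) ÷ lead(D) = 8x⁸ ÷ −x = −8x⁷. Subtract (−8x⁷)·D = 8x⁸ + 48x⁷. Remainder: x⁷ + 5x⁶ − 10x⁵ − 15x⁴ + 55x³ + x² − 35x − 35.
Step 2: lead(x⁷ + 5x⁶ − 10x⁵ − 15x⁴ + 55x³ + x² − 35x − 35) ÷ lead(D) = x⁷ ÷ −x = −x⁶. Subtract (−x⁶)·D = x⁷ + 6x⁶. Remainder: −x⁶ − 10x⁵ − 15x⁴ + 55x³ + x² − 35x − 35.
Step 3: lead(−x⁶ − 10x⁵ − 15x⁴ + 55x³ + x² − 35x − 35) ÷ lead(D) = −x⁶ ÷ −x = x⁵. Subtract (x⁵)·D = −x⁶ − 6x⁵. Remainder: −4x⁵ − 15x⁴ + 55x³ + x² − 35x − 35.
Step 4: lead(−4x⁵ − 15x⁴ + 55x³ + x² − 35x − 35) ÷ lead(D) = −4x⁵ ÷ −x = 4x⁴. Subtract (4x⁴)·D = −4x⁵ − 24x⁴. Remainder: 9x⁴ + 55x³ + x² − 35x − 35.
Step 5: lead(9x⁴ + 55x³ + x² − 35x − 35) ÷ lead(D) = 9x⁴ ÷ −x = −9x³. Subtract (−9x³)·D = 9x⁴ + 54x³. Remainder: x³ + x² − 35x − 35.
Step 6: lead(x³ + x² − 35x − 35) ÷ lead(D) = x³ ÷ −x = −x². Subtract (−x²)·D = x³ + 6x². Remainder: −5x² − 35x − 35.
Step 7: lead(−5x² − 35x − 35) ÷ lead(D) = −5x² ÷ −x = 5x. Subtract (5x)·D = −5x² − 30x. Remainder: −5x − 35.
Step 8: lead(−5x − 35) ÷ lead(D) = −5x ÷ −x = 5. Subtract (5)·D = −5x − 30. Remainder: −5.

R = [-5], so D(x) is not a factor of P(x). no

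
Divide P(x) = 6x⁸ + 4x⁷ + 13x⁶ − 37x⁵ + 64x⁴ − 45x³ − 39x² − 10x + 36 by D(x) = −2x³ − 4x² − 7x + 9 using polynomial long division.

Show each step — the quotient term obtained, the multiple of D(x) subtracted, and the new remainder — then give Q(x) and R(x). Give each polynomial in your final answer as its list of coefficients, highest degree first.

Q = [-3, 4, -4, -1, 2, 4]; R = [0]

Step 1: lead(6x⁸ + 4x⁷ + 13x⁶ − 37x⁵ + 64x⁴ − 45x³ − 39x² − 10x + 36) ÷ lead(D) = 6x⁸ ÷ −2x³ = −3x⁵. Subtract (−3x⁵)·D = 6x⁸ + 12x⁷ + 21x⁶ − 27x⁵. Remainder: −8x⁷ − 8x⁶ − 10x⁵ + 64x⁴ − 45x³ − 39x² − 10x + 36.
Step 2: lead(−8x⁷ − 8x⁶ − 10x⁵ + 64x⁴ − 45x³ − 39x² − 10x + 36) ÷ lead(D) = −8x⁷ ÷ −2x³ = 4x⁴. Subtract (4x⁴)·D = −8x⁷ − 16x⁶ − 28x⁵ + 36x⁴. Remainder: 8x⁶ + 18x⁵ + 28x⁴ − 45x³ − 39x² − 10x + 36.
Step 3: lead(8x⁶ + 18x⁵ + 28x⁴ − 45x³ − 39x² − 10x + 36) ÷ lead(D) = 8x⁶ ÷ −2x³ = −4x³. Subtract (−4x³)·D = 8x⁶ + 16x⁵ + 28x⁴ − 36x³. Remainder: 2x⁵ − 9x³ − 39x² − 10x + 36.
Step 4: lead(2x⁵ − 9x³ − 39x² − 10x + 36) ÷ lead(D) = 2x⁵ ÷ −2x³ = −x². Subtract (−x²)·D = 2x⁵ + 4x⁴ + 7x³ − 9x². Remainder: −4x⁴ − 16x³ − 30x² − 10x + 36.
Step 5: lead(−4x⁴ − 16x³ − 30x² − 10x + 36) ÷ lead(D) = −4x⁴ ÷ −2x³ = 2x. Subtract (2x)·D = −4x⁴ − 8x³ − 14x² + 18x. Remainder: −8x³ − 16x² − 28x + 36.
Step 6: lead(−8x³ − 16x² − 28x + 36) ÷ lead(D) = −8x³ ÷ −2x³ = 4. Subtract (4)·D = −8x³ − 16x² − 28x + 36. Remainder: 0.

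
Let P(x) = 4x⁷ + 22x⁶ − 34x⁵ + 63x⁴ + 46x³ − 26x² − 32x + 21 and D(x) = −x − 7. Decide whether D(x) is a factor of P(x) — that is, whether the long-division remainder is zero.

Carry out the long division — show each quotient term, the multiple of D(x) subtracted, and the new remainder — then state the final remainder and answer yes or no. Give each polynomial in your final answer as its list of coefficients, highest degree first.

R = [0], so D(x) is a factor of P(x). yes

Step 1: lead(4x⁷ + 22x⁶ − 34x⁵ + 63x⁴ + 46x³ − 26x² − 32x + 21) ÷ lead(D) = 4x⁷ ÷ −x = −4x⁶. Subtract (−4x⁶)·D = 4x⁷ + 28x⁶. Remainder: −6x⁶ − 34x⁵ + 63x⁴ + 46x³ − 26x² − 32x + 21.
Step 2: lead(−6x⁶ − 34x⁵ + 63x⁴ + 46x³ − 26x² − 32x + 21) ÷ lead(D) = −6x⁶ ÷ −x = 6x⁵. Subtract (6x⁵)·D = −6x⁶ − 42x⁵. Remainder: 8x⁵ + 63x⁴ + 46x³ − 26x² − 32x + 21.
Step 3: lead(8x⁵ + 63x⁴ + 46x³ − 26x² − 32x + 21) ÷ lead(D) = 8x⁵ ÷ −x = −8x⁴. Subtract (−8x⁴)·D = 8x⁵ + 56x⁴. Remainder: 7x⁴ + 46x³ − 26x² − 32x + 21.
Step 4: lead(7x⁴ + 46x³ − 26x² − 32x + 21) ÷ lead(D) = 7x⁴ ÷ −x = −7x³. Subtract (−7x³)·D = 7x⁴ + 49x³. Remainder: −3x³ − 26x² − 32x + 21.
Step 5: lead(−3x³ − 26x² − 32x + 21) ÷ lead(D) = −3x³ ÷ −x = 3x². Subtract (3x²)·D = −3x³ − 21x². Remainder: −5x² − 32x + 21.
Step 6: lead(−5x² − 32x + 21) ÷ lead(D) = −5x² ÷ −x = 5x. Subtract (5x)·D = −5x² − 35x. Remainder: 3x + 21.
Step 7: lead(3x + 21) ÷ lead(D) = 3x ÷ −x = −3. Subtract (−3)·D = 3x + 21. Remainder: 0.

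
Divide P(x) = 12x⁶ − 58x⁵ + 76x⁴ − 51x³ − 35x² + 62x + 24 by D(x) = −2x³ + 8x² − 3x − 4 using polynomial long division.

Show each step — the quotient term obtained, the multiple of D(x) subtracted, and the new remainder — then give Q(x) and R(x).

Q(x) = −6x³ + 5x² − 9x − 6; R(x) = 6x² + 8x

Step 1: lead(12x⁶ − 58x⁵ + 76x⁴ − 51x³ − 35x² + 62x + 24) ÷ lead(D) = 12x⁶ ÷ −2x³ = −6x³. Subtract (−6x³)·D = 12x⁶ − 48x⁵ + 18x⁴ + 24x³. Remainder: −10x⁵ + 58x⁴ − 75x³ − 35x² + 62x + 24.
Step 2: lead(−10x⁵ + 58x⁴ − 75x³ − 35x² + 62x + 24) ÷ lead(D) = −10x⁵ ÷ −2x³ = 5x². Subtract (5x²)·D = −10x⁵ + 40x⁴ − 15x³ − 20x². Remainder: 18x⁴ − 60x³ − 15x² + 62x + 24.
Step 3: lead(18x⁴ − 60x³ − 15x² + 62x + 24) ÷ lead(D) = 18x⁴ ÷ −2x³ = −9x. Subtract (−9x)·D = 18x⁴ − 72x³ + 27x² + 36x. Remainder: 12x³ − 42x² + 26x + 24.
Step 4: lead(12x³ − 42x² + 26x + 24) ÷ lead(D) = 12x³ ÷ −2x³ = −6. Subtract (−6)·D = 12x³ − 48x² + 18x + 24. Remainder: 6x² + 8x.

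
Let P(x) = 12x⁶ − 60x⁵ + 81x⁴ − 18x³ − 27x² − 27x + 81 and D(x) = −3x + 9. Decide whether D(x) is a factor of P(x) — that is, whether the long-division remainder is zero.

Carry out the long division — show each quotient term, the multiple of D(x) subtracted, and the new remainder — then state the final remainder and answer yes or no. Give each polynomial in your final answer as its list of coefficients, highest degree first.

R = [0], so D(x) is a factor of P(x). yes

Step 1: lead(12x⁶ − 60x⁵ + 81x⁴ − 18x³ − 27x² − 27x + 81) ÷ lead(D) = 12x⁶ ÷ −3x = −4x⁵. Subtract (−4x⁵)·D = 12x⁶ − 36x⁵. Remainder: −24x⁵ + 81x⁴ − 18x³ − 27x² − 27x + 81.
Step 2: lead(−24x⁵ + 81x⁴ − 18x³ − 27x² − 27x + 81) ÷ lead(D) = −24x⁵ ÷ −3x = 8x⁴. Subtract (8x⁴)·D = −24x⁵ + 72x⁴. Remainder: 9x⁴ − 18x³ − 27x² − 27x + 81.
Step 3: lead(9x⁴ − 18x³ − 27x² − 27x + 81) ÷ lead(D) = 9x⁴ ÷ −3x = −3x³. Subtract (−3x³)·D = 9x⁴ − 27x³. Remainder: 9x³ − 27x² − 27x + 81.
Step 4: lead(9x³ − 27x² − 27x + 81) ÷ lead(D) = 9x³ ÷ −3x = −3x². Subtract (−3x²)·D = 9x³ − 27x². Remainder: −27x + 81.
Step 5: lead(−27x + 81) ÷ lead(D) = −27x ÷ −3x = 9. Subtract (9)·D = −27x + 81. Remainder: 0.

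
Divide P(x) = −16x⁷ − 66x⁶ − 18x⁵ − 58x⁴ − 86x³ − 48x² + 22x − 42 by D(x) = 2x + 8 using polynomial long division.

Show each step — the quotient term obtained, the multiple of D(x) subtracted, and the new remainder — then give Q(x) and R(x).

Q(x) = −8x⁶ − x⁵ − 5x⁴ − 9x³ − 7x² + 4x − 5; R(x) = −2

Step 1: lead(−16x⁷ − 66x⁶ − 18x⁵ − 58x⁴ − 86x³ − 48x² + 22x − 42) ÷ lead(D) = −16x⁷ ÷ 2x = −8x⁶. Subtract (−8x⁶)·D = −16x⁷ − 64x⁶. Remainder: −2x⁶ − 18x⁵ − 58x⁴ − 86x³ − 48x² + 22x − 42.
Step 2: lead(−2x⁶ − 18x⁵ − 58x⁴ − 86x³ − 48x² + 22x − 42) ÷ lead(D) = −2x⁶ ÷ 2x = −x⁵. Subtract (−x⁵)·D = −2x⁶ − 8x⁵. Remainder: −10x⁵ − 58x⁴ − 86x³ − 48x² + 22x − 42.
Step 3: lead(−10x⁵ − 58x⁴ − 86x³ − 48x² + 22x − 42) ÷ lead(D) = −10x⁵ ÷ 2x = −5x⁴. Subtract (−5x⁴)·D = −10x⁵ − 40x⁴. Remainder: −18x⁴ − 86x³ − 48x² + 22x − 42.
Step 4: lead(−18x⁴ − 86x³ − 48x² + 22x − 42) ÷ lead(D) = −18x⁴ ÷ 2x = −9x³. Subtract (−9x³)·D = −18x⁴ − 72x³. Remainder: −14x³ − 48x² + 22x − 42.
Step 5: lead(−14x³ − 48x² + 22x − 42) ÷ lead(D) = −14x³ ÷ 2x = −7x². Subtract (−7x²)·D = −14x³ − 56x². Remainder: 8x² + 22x − 42.
Step 6: lead(8x² + 22x − 42) ÷ lead(D) = 8x² ÷ 2x = 4x. Subtract (4x)·D = 8x² + 32x. Remainder: −10x − 42.
Step 7: lead(−10x − 42) ÷ lead(D) = −10x ÷ 2x = −5. Subtract (−5)·D = −10x − 40. Remainder: −2.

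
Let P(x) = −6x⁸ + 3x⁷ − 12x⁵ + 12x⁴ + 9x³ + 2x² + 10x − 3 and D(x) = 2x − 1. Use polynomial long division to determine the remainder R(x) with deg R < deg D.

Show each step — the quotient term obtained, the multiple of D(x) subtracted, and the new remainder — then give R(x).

Step 1: lead(−6x⁸ + 3x⁷ − 12x⁵ + 12x⁴ + 9x³ + 2x² + 10x − 3) ÷ lead(D) = −6x⁸ ÷ 2x = −3x⁷. Subtract (−3x⁷)·D = −6x⁸ + 3x⁷. Remainder: −12x⁵ + 12x⁴ + 9x³ + 2x² + 10x − 3.
Step 2: lead(−12x⁵ + 12x⁴ + 9x³ + 2x² + 10x − 3) ÷ lead(D) = −12x⁵ ÷ 2x = −6x⁴. Subtract (−6x⁴)·D = −12x⁵ + 6x⁴. Remainder: 6x⁴ + 9x³ + 2x² + 10x − 3.
Step 3: lead(6x⁴ + 9x³ + 2x² + 10x − 3) ÷ lead(D) = 6x⁴ ÷ 2x = 3x³. Subtract (3x³)·D = 6x⁴ − 3x³. Remainder: 12x³ + 2x² + 10x − 3.
Step 4: lead(12x³ + 2x² + 10x − 3) ÷ lead(D) = 12x³ ÷ 2x = 6x². Subtract (6x²)·D = 12x³ − 6x². Remainder: 8x² + 10x − 3.
Step 5: lead(8x² + 10x − 3) ÷ lead(D) = 8x² ÷ 2x = 4x. Subtract (4x)·D = 8x² − 4x. Remainder: 14x − 3.
Step 6: lead(14x − 3) ÷ lead(D) = 14x ÷ 2x = 7. Subtract (7)·D = 14x − 7. Remainder: 4.

R(x) = 4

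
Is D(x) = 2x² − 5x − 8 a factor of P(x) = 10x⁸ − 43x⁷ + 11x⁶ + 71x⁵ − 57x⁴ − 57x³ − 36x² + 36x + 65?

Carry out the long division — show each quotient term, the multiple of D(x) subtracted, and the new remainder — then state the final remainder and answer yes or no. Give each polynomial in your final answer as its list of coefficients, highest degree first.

R = [7, -7], so D(x) is not a factor of P(x). no

Step 1: lead(10x⁸ − 43x⁷ + 11x⁶ + 71x⁵ − 57x⁴ − 57x³ − 36x² + 36x + 65) ÷ lead(D) = 10x⁸ ÷ 2x² = 5x⁶. Subtract (5x⁶)·D = 10x⁸ − 25x⁷ − 40x⁶. Remainder: −18x⁷ + 51x⁶ + 71x⁵ − 57x⁴ − 57x³ − 36x² + 36x + 65.
Step 2: lead(−18x⁷ + 51x⁶ + 71x⁵ − 57x⁴ − 57x³ − 36x² + 36x + 65) ÷ lead(D) = −18x⁷ ÷ 2x² = −9x⁵. Subtract (−9x⁵)·D = −18x⁷ + 45x⁶ + 72x⁵. Remainder: 6x⁶ − x⁵ − 57x⁴ − 57x³ − 36x² + 36x + 65.
Step 3: lead(6x⁶ − x⁵ − 57x⁴ − 57x³ − 36x² + 36x + 65) ÷ lead(D) = 6x⁶ ÷ 2x² = 3x⁴. Subtract (3x⁴)·D = 6x⁶ − 15x⁵ − 24x⁴. Remainder: 14x⁵ − 33x⁴ − 57x³ − 36x² + 36x + 65.
Step 4: lead(14x⁵ − 33x⁴ − 57x³ − 36x² + 36x + 65) ÷ lead(D) = 14x⁵ ÷ 2x² = 7x³. Subtract (7x³)·D = 14x⁵ − 35x⁴ − 56x³. Remainder: 2x⁴ − x³ − 36x² + 36x + 65.
Step 5: lead(2x⁴ − x³ − 36x² + 36x + 65) ÷ lead(D) = 2x⁴ ÷ 2x² = x². Subtract (x²)·D = 2x⁴ − 5x³ − 8x². Remainder: 4x³ − 28x² + 36x + 65.
Step 6: lead(4x³ − 28x² + 36x + 65) ÷ lead(D) = 4x³ ÷ 2x² = 2x. Subtract (2x)·D = 4x³ − 10x² − 16x. Remainder: −18x² + 52x + 65.
Step 7: lead(−18x² + 52x + 65) ÷ lead(D) = −18x² ÷ 2x² = −9. Subtract (−9)·D = −18x² + 45x + 72. Remainder: 7x − 7.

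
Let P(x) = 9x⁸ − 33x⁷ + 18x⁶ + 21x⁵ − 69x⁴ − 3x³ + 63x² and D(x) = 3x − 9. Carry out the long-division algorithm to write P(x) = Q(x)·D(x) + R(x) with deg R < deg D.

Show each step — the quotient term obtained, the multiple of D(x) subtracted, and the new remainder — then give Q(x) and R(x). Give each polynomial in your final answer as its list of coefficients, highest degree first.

Step 1: lead(9x⁸ − 33x⁷ + 18x⁶ + 21x⁵ − 69x⁴ − 3x³ + 63x²) ÷ lead(D) = 9x⁸ ÷ 3x = 3x⁷. Subtract (3x⁷)·D = 9x⁸ − 27x⁷. Remainder: −6x⁷ + 18x⁶ + 21x⁵ − 69x⁴ − 3x³ + 63x².
Step 2: lead(−6x⁷ + 18x⁶ + 21x⁵ − 69x⁴ − 3x³ + 63x²) ÷ lead(D) = −6x⁷ ÷ 3x = −2x⁶. Subtract (−2x⁶)·D = −6x⁷ + 18x⁶. Remainder: 21x⁵ − 69x⁴ − 3x³ + 63x².
Step 3: lead(21x⁵ − 69x⁴ − 3x³ + 63x²) ÷ lead(D) = 21x⁵ ÷ 3x = 7x⁴. Subtract (7x⁴)·D = 21x⁵ − 63x⁴. Remainder: −6x⁴ − 3x³ + 63x².
Step 4: lead(−6x⁴ − 3x³ + 63x²) ÷ lead(D) = −6x⁴ ÷ 3x = −2x³. Subtract (−2x³)·D = −6x⁴ + 18x³. Remainder: −21x³ + 63x².
Step 5: lead(−21x³ + 63x²) ÷ lead(D) = −21x³ ÷ 3x = −7x². Subtract (−7x²)·D = −21x³ + 63x². Remainder: 0.

Q = [3, -2, 0, 7, -2, -7, 0, 0]; R = [0]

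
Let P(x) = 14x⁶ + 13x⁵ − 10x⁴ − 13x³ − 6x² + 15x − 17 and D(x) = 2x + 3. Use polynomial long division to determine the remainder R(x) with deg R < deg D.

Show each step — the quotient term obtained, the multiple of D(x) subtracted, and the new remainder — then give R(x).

Step 1: lead(14x⁶ + 13x⁵ − 10x⁴ − 13x³ − 6x² + 15x − 17) ÷ lead(D) = 14x⁶ ÷ 2x = 7x⁵. Subtract (7x⁵)·D = 14x⁶ + 21x⁵. Remainder: −8x⁵ − 10x⁴ − 13x³ − 6x² + 15x − 17.
Step 2: lead(−8x⁵ − 10x⁴ − 13x³ − 6x² + 15x − 17) ÷ lead(D) = −8x⁵ ÷ 2x = −4x⁴. Subtract (−4x⁴)·D = −8x⁵ − 12x⁴. Remainder: 2x⁴ − 13x³ − 6x² + 15x − 17.
Step 3: lead(2x⁴ − 13x³ − 6x² + 15x − 17) ÷ lead(D) = 2x⁴ ÷ 2x = x³. Subtract (x³)·D = 2x⁴ + 3x³. Remainder: −16x³ − 6x² + 15x − 17.
Step 4: lead(−16x³ − 6x² + 15x − 17) ÷ lead(D) = −16x³ ÷ 2x = −8x². Subtract (−8x²)·D = −16x³ − 24x². Remainder: 18x² + 15x − 17.
Step 5: lead(18x² + 15x − 17) ÷ lead(D) = 18x² ÷ 2x = 9x. Subtract (9x)·D = 18x² + 27x. Remainder: −12x − 17.
Step 6: lead(−12x − 17) ÷ lead(D) = −12x ÷ 2x = −6. Subtract (−6)·D = −12x − 18. Remainder: 1.

R(x) = 1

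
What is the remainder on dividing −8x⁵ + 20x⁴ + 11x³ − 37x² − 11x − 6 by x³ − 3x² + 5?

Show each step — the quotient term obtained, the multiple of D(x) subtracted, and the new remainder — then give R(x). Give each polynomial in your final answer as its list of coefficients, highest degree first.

Step 1: lead(−8x⁵ + 20x⁴ + 11x³ − 37x² − 11x − 6) ÷ lead(D) = −8x⁵ ÷ x³ = −8x². Subtract (−8x²)·D = −8x⁵ + 24x⁴ − 40x². Remainder: −4x⁴ + 11x³ + 3x² − 11x − 6.
Step 2: lead(−4x⁴ + 11x³ + 3x² − 11x − 6) ÷ lead(D) = −4x⁴ ÷ x³ = −4x. Subtract (−4x)·D = −4x⁴ + 12x³ − 20x. Remainder: −x³ + 3x² + 9x − 6.
Step 3: lead(−x³ + 3x² + 9x − 6) ÷ lead(D) = −x³ ÷ x³ = −1. Subtract (−1)·D = −x³ + 3x² − 5. Remainder: 9x − 1.

R = [9, -1]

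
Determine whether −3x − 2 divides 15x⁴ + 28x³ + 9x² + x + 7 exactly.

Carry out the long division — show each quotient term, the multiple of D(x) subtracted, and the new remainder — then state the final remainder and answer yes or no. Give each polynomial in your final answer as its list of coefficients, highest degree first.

R = [5], so D(x) is not a factor of P(x). no

Step 1: lead(15x⁴ + 28x³ + 9x² + x + 7) ÷ lead(D) = 15x⁴ ÷ −3x = −5x³. Subtract (−5x³)·D = 15x⁴ + 10x³. Remainder: 18x³ + 9x² + x + 7.
Step 2: lead(18x³ + 9x² + x + 7) ÷ lead(D) = 18x³ ÷ −3x = −6x². Subtract (−6x²)·D = 18x³ + 12x². Remainder: −3x² + x + 7.
Step 3: lead(−3x² + x + 7) ÷ lead(D) = −3x² ÷ −3x = x. Subtract (x)·D = −3x² − 2x. Remainder: 3x + 7.
Step 4: lead(3x + 7) ÷ lead(D) = 3x ÷ −3x = −1. Subtract (−1)·D = 3x + 2. Remainder: 5.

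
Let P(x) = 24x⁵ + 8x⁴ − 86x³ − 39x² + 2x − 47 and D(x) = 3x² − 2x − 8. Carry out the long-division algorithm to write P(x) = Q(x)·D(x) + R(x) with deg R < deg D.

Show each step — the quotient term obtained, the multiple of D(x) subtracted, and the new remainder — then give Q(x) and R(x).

Step 1: lead(24x⁵ + 8x⁴ − 86x³ − 39x² + 2x − 47) ÷ lead(D) = 24x⁵ ÷ 3x² = 8x³. Subtract (8x³)·D = 24x⁵ − 16x⁴ − 64x³. Remainder: 24x⁴ − 22x³ − 39x² + 2x − 47.
Step 2: lead(24x⁴ − 22x³ − 39x² + 2x − 47) ÷ lead(D) = 24x⁴ ÷ 3x² = 8x². Subtract (8x²)·D = 24x⁴ − 16x³ − 64x². Remainder: −6x³ + 25x² + 2x − 47.
Step 3: lead(−6x³ + 25x² + 2x − 47) ÷ lead(D) = −6x³ ÷ 3x² = −2x. Subtract (−2x)·D = −6x³ + 4x² + 16x. Remainder: 21x² − 14x − 47.
Step 4: lead(21x² − 14x − 47) ÷ lead(D) = 21x² ÷ 3x² = 7. Subtract (7)·D = 21x² − 14x − 56. Remainder: 9.

Q(x) = 8x³ + 8x² − 2x + 7; R(x) = 9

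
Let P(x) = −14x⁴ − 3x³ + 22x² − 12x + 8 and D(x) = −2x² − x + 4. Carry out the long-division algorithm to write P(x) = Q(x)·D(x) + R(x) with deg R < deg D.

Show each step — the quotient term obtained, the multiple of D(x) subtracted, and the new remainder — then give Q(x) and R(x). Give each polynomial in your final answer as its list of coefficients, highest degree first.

Step 1: lead(−14x⁴ − 3x³ + 22x² − 12x + 8) ÷ lead(D) = −14x⁴ ÷ −2x² = 7x². Subtract (7x²)·D = −14x⁴ − 7x³ + 28x². Remainder: 4x³ − 6x² − 12x + 8.
Step 2: lead(4x³ − 6x² − 12x + 8) ÷ lead(D) = 4x³ ÷ −2x² = −2x. Subtract (−2x)·D = 4x³ + 2x² − 8x. Remainder: −8x² − 4x + 8.
Step 3: lead(−8x² − 4x + 8) ÷ lead(D) = −8x² ÷ −2x² = 4. Subtract (4)·D = −8x² − 4x + 16. Remainder: −8.

Q = [7, -2, 4]; R = [-8]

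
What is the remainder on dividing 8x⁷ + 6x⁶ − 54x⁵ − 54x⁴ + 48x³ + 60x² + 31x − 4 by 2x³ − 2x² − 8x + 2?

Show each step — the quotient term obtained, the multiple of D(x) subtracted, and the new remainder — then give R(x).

R(x) = −3x + 8

Step 1: lead(8x⁷ + 6x⁶ − 54x⁵ − 54x⁴ + 48x³ + 60x² + 31x − 4) ÷ lead(D) = 8x⁷ ÷ 2x³ = 4x⁴. Subtract (4x⁴)·D = 8x⁷ − 8x⁶ − 32x⁵ + 8x⁴. Remainder: 14x⁶ − 22x⁵ − 62x⁴ + 48x³ + 60x² + 31x − 4.
Step 2: lead(14x⁶ − 22x⁵ − 62x⁴ + 48x³ + 60x² + 31x − 4) ÷ lead(D) = 14x⁶ ÷ 2x³ = 7x³. Subtract (7x³)·D = 14x⁶ − 14x⁵ − 56x⁴ + 14x³. Remainder: −8x⁵ − 6x⁴ + 34x³ + 60x² + 31x − 4.
Step 3: lead(−8x⁵ − 6x⁴ + 34x³ + 60x² + 31x − 4) ÷ lead(D) = −8x⁵ ÷ 2x³ = −4x². Subtract (−4x²)·D = −8x⁵ + 8x⁴ + 32x³ − 8x². Remainder: −14x⁴ + 2x³ + 68x² + 31x − 4.
Step 4: lead(−14x⁴ + 2x³ + 68x² + 31x − 4) ÷ lead(D) = −14x⁴ ÷ 2x³ = −7x. Subtract (−7x)·D = −14x⁴ + 14x³ + 56x² − 14x. Remainder: −12x³ + 12x² + 45x − 4.
Step 5: lead(−12x³ + 12x² + 45x − 4) ÷ lead(D) = −12x³ ÷ 2x³ = −6. Subtract (−6)·D = −12x³ + 12x² + 48x − 12. Remainder: −3x + 8.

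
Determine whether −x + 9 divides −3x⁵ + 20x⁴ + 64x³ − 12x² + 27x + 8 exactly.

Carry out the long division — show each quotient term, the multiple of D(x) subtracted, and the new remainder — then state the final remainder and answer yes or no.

R(x) = 8, so D(x) is not a factor of P(x). no

Step 1: lead(−3x⁵ + 20x⁴ + 64x³ − 12x² + 27x + 8) ÷ lead(D) = −3x⁵ ÷ −x = 3x⁴. Subtract (3x⁴)·D = −3x⁵ + 27x⁴. Remainder: −7x⁴ + 64x³ − 12x² + 27x + 8.
Step 2: lead(−7x⁴ + 64x³ − 12x² + 27x + 8) ÷ lead(D) = −7x⁴ ÷ −x = 7x³. Subtract (7x³)·D = −7x⁴ + 63x³. Remainder: x³ − 12x² + 27x + 8.
Step 3: lead(x³ − 12x² + 27x + 8) ÷ lead(D) = x³ ÷ −x = −x². Subtract (−x²)·D = x³ − 9x². Remainder: −3x² + 27x + 8.
Step 4: lead(−3x² + 27x + 8) ÷ lead(D) = −3x² ÷ −x = 3x. Subtract (3x)·D = −3x² + 27x. Remainder: 8.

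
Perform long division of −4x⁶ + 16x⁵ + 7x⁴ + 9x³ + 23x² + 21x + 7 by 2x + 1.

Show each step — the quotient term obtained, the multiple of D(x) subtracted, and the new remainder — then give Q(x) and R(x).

Q(x) = −2x⁵ + 9x⁴ − x³ + 5x² + 9x + 6; R(x) = 1

Step 1: lead(−4x⁶ + 16x⁵ + 7x⁴ + 9x³ + 23x² + 21x + 7) ÷ lead(D) = −4x⁶ ÷ 2x = −2x⁵. Subtract (−2x⁵)·D = −4x⁶ − 2x⁵. Remainder: 18x⁵ + 7x⁴ + 9x³ + 23x² + 21x + 7.
Step 2: lead(18x⁵ + 7x⁴ + 9x³ + 23x² + 21x + 7) ÷ lead(D) = 18x⁵ ÷ 2x = 9x⁴. Subtract (9x⁴)·D = 18x⁵ + 9x⁴. Remainder: −2x⁴ + 9x³ + 23x² + 21x + 7.
Step 3: lead(−2x⁴ + 9x³ + 23x² + 21x + 7) ÷ lead(D) = −2x⁴ ÷ 2x = −x³. Subtract (−x³)·D = −2x⁴ − x³. Remainder: 10x³ + 23x² + 21x + 7.
Step 4: lead(10x³ + 23x² + 21x + 7) ÷ lead(D) = 10x³ ÷ 2x = 5x². Subtract (5x²)·D = 10x³ + 5x². Remainder: 18x² + 21x + 7.
Step 5: lead(18x² + 21x + 7) ÷ lead(D) = 18x² ÷ 2x = 9x. Subtract (9x)·D = 18x² + 9x. Remainder: 12x + 7.
Step 6: lead(12x + 7) ÷ lead(D) = 12x ÷ 2x = 6. Subtract (6)·D = 12x + 6. Remainder: 1.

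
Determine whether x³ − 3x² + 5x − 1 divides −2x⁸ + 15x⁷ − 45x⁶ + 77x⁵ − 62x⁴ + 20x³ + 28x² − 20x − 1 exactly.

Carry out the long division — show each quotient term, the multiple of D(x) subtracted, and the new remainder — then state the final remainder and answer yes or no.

R(x) = −4, so D(x) is not a factor of P(x). no

Step 1: lead(−2x⁸ + 15x⁷ − 45x⁶ + 77x⁵ − 62x⁴ + 20x³ + 28x² − 20x − 1) ÷ lead(D) = −2x⁸ ÷ x³ = −2x⁵. Subtract (−2x⁵)·D = −2x⁸ + 6x⁷ − 10x⁶ + 2x⁵. Remainder: 9x⁷ − 35x⁶ + 75x⁵ − 62x⁴ + 20x³ + 28x² − 20x − 1.
Step 2: lead(9x⁷ − 35x⁶ + 75x⁵ − 62x⁴ + 20x³ + 28x² − 20x − 1) ÷ lead(D) = 9x⁷ ÷ x³ = 9x⁴. Subtract (9x⁴)·D = 9x⁷ − 27x⁶ + 45x⁵ − 9x⁴. Remainder: −8x⁶ + 30x⁵ − 53x⁴ + 20x³ + 28x² − 20x − 1.
Step 3: lead(−8x⁶ + 30x⁵ − 53x⁴ + 20x³ + 28x² − 20x − 1) ÷ lead(D) = −8x⁶ ÷ x³ = −8x³. Subtract (−8x³)·D = −8x⁶ + 24x⁵ − 40x⁴ + 8x³. Remainder: 6x⁵ − 13x⁴ + 12x³ + 28x² − 20x − 1.
Step 4: lead(6x⁵ − 13x⁴ + 12x³ + 28x² − 20x − 1) ÷ lead(D) = 6x⁵ ÷ x³ = 6x². Subtract (6x²)·D = 6x⁵ − 18x⁴ + 30x³ − 6x². Remainder: 5x⁴ − 18x³ + 34x² − 20x − 1.
Step 5: lead(5x⁴ − 18x³ + 34x² − 20x − 1) ÷ lead(D) = 5x⁴ ÷ x³ = 5x. Subtract (5x)·D = 5x⁴ − 15x³ + 25x² − 5x. Remainder: −3x³ + 9x² − 15x − 1.
Step 6: lead(−3x³ + 9x² − 15x − 1) ÷ lead(D) = −3x³ ÷ x³ = −3. Subtract (−3)·D = −3x³ + 9x² − 15x + 3. Remainder: −4.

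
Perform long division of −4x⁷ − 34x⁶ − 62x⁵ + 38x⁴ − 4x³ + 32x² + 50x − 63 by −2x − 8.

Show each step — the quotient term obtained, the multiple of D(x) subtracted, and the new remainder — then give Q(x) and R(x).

Q(x) = 2x⁶ + 9x⁵ − 5x⁴ + x³ − 2x² − 8x + 7; R(x) = −7

Step 1: lead(−4x⁷ − 34x⁶ − 62x⁵ + 38x⁴ − 4x³ + 32x² + 50x − 63) ÷ lead(D) = −4x⁷ ÷ −2x = 2x⁶. Subtract (2x⁶)·D = −4x⁷ − 16x⁶. Remainder: −18x⁶ − 62x⁵ + 38x⁴ − 4x³ + 32x² + 50x − 63.
Step 2: lead(−18x⁶ − 62x⁵ + 38x⁴ − 4x³ + 32x² + 50x − 63) ÷ lead(D) = −18x⁶ ÷ −2x = 9x⁵. Subtract (9x⁵)·D = −18x⁶ − 72x⁵. Remainder: 10x⁵ + 38x⁴ − 4x³ + 32x² + 50x − 63.
Step 3: lead(10x⁵ + 38x⁴ − 4x³ + 32x² + 50x − 63) ÷ lead(D) = 10x⁵ ÷ −2x = −5x⁴. Subtract (−5x⁴)·D = 10x⁵ + 40x⁴. Remainder: −2x⁴ − 4x³ + 32x² + 50x − 63.
Step 4: lead(−2x⁴ − 4x³ + 32x² + 50x − 63) ÷ lead(D) = −2x⁴ ÷ −2x = x³. Subtract (x³)·D = −2x⁴ − 8x³. Remainder: 4x³ + 32x² + 50x − 63.
Step 5: lead(4x³ + 32x² + 50x − 63) ÷ lead(D) = 4x³ ÷ −2x = −2x². Subtract (−2x²)·D = 4x³ + 16x². Remainder: 16x² + 50x − 63.
Step 6: lead(16x² + 50x − 63) ÷ lead(D) = 16x² ÷ −2x = −8x. Subtract (−8x)·D = 16x² + 64x. Remainder: −14x − 63.
Step 7: lead(−14x − 63) ÷ lead(D) = −14x ÷ −2x = 7. Subtract (7)·D = −14x − 56. Remainder: −7.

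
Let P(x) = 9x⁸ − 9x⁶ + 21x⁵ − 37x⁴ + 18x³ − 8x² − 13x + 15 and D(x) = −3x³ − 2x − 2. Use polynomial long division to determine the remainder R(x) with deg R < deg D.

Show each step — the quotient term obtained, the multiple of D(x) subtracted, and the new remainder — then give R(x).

R(x) = −7x + 3

Step 1: lead(9x⁸ − 9x⁶ + 21x⁵ − 37x⁴ + 18x³ − 8x² − 13x + 15) ÷ lead(D) = 9x⁸ ÷ −3x³ = −3x⁵. Subtract (−3x⁵)·D = 9x⁸ + 6x⁶ + 6x⁵. Remainder: −15x⁶ + 15x⁵ − 37x⁴ + 18x³ − 8x² − 13x + 15.
Step 2: lead(−15x⁶ + 15x⁵ − 37x⁴ + 18x³ − 8x² − 13x + 15) ÷ lead(D) = −15x⁶ ÷ −3x³ = 5x³. Subtract (5x³)·D = −15x⁶ − 10x⁴ − 10x³. Remainder: 15x⁵ − 27x⁴ + 28x³ − 8x² − 13x + 15.
Step 3: lead(15x⁵ − 27x⁴ + 28x³ − 8x² − 13x + 15) ÷ lead(D) = 15x⁵ ÷ −3x³ = −5x². Subtract (−5x²)·D = 15x⁵ + 10x³ + 10x². Remainder: −27x⁴ + 18x³ − 18x² − 13x + 15.
Step 4: lead(−27x⁴ + 18x³ − 18x² − 13x + 15) ÷ lead(D) = −27x⁴ ÷ −3x³ = 9x. Subtract (9x)·D = −27x⁴ − 18x² − 18x. Remainder: 18x³ + 5x + 15.
Step 5: lead(18x³ + 5x + 15) ÷ lead(D) = 18x³ ÷ −3x³ = −6. Subtract (−6)·D = 18x³ + 12x + 12. Remainder: −7x + 3.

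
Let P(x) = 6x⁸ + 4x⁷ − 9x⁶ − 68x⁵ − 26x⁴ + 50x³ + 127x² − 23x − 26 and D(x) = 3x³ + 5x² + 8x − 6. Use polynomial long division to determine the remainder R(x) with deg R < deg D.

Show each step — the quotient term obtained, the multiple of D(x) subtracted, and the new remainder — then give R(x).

Step 1: lead(6x⁸ + 4x⁷ − 9x⁶ − 68x⁵ − 26x⁴ + 50x³ + 127x² − 23x − 26) ÷ lead(D) = 6x⁸ ÷ 3x³ = 2x⁵. Subtract (2x⁵)·D = 6x⁸ + 10x⁷ + 16x⁶ − 12x⁵. Remainder: −6x⁷ − 25x⁶ − 56x⁵ − 26x⁴ + 50x³ + 127x² − 23x − 26.
Step 2: lead(−6x⁷ − 25x⁶ − 56x⁵ − 26x⁴ + 50x³ + 127x² − 23x − 26) ÷ lead(D) = −6x⁷ ÷ 3x³ = −2x⁴. Subtract (−2x⁴)·D = −6x⁷ − 10x⁶ − 16x⁵ + 12x⁴. Remainder: −15x⁶ − 40x⁵ − 38x⁴ + 50x³ + 127x² − 23x − 26.
Step 3: lead(−15x⁶ − 40x⁵ − 38x⁴ + 50x³ + 127x² − 23x − 26) ÷ lead(D) = −15x⁶ ÷ 3x³ = −5x³. Subtract (−5x³)·D = −15x⁶ − 25x⁵ − 40x⁴ + 30x³. Remainder: −15x⁵ + 2x⁴ + 20x³ + 127x² − 23x − 26.
Step 4: lead(−15x⁵ + 2x⁴ + 20x³ + 127x² − 23x − 26) ÷ lead(D) = −15x⁵ ÷ 3x³ = −5x². Subtract (−5x²)·D = −15x⁵ − 25x⁴ − 40x³ + 30x². Remainder: 27x⁴ + 60x³ + 97x² − 23x − 26.
Step 5: lead(27x⁴ + 60x³ + 97x² − 23x − 26) ÷ lead(D) = 27x⁴ ÷ 3x³ = 9x. Subtract (9x)·D = 27x⁴ + 45x³ + 72x² − 54x. Remainder: 15x³ + 25x² + 31x − 26.
Step 6: lead(15x³ + 25x² + 31x − 26) ÷ lead(D) = 15x³ ÷ 3x³ = 5. Subtract (5)·D = 15x³ + 25x² + 40x − 30. Remainder: −9x + 4.

R(x) = −9x + 4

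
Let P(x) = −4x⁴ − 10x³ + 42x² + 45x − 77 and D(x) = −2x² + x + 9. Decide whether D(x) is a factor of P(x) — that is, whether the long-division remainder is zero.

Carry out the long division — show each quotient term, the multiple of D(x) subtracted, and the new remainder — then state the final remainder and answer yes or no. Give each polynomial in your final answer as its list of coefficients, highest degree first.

Step 1: lead(−4x⁴ − 10x³ + 42x² + 45x − 77) ÷ lead(D) = −4x⁴ ÷ −2x² = 2x². Subtract (2x²)·D = −4x⁴ + 2x³ + 18x². Remainder: −12x³ + 24x² + 45x − 77.
Step 2: lead(−12x³ + 24x² + 45x − 77) ÷ lead(D) = −12x³ ÷ −2x² = 6x. Subtract (6x)·D = −12x³ + 6x² + 54x. Remainder: 18x² − 9x − 77.
Step 3: lead(18x² − 9x − 77) ÷ lead(D) = 18x² ÷ −2x² = −9. Subtract (−9)·D = 18x² − 9x − 81. Remainder: 4.

R = [4], so D(x) is not a factor of P(x). no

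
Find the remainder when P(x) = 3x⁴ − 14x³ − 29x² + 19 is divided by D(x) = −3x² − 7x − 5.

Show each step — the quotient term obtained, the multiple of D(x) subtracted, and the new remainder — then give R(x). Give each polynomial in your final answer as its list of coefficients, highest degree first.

Step 1: lead(3x⁴ − 14x³ − 29x² + 19) ÷ lead(D) = 3x⁴ ÷ −3x² = −x². Subtract (−x²)·D = 3x⁴ + 7x³ + 5x². Remainder: −21x³ − 34x² + 19.
Step 2: lead(−21x³ − 34x² + 19) ÷ lead(D) = −21x³ ÷ −3x² = 7x. Subtract (7x)·D = −21x³ − 49x² − 35x. Remainder: 15x² + 35x + 19.
Step 3: lead(15x² + 35x + 19) ÷ lead(D) = 15x² ÷ −3x² = −5. Subtract (−5)·D = 15x² + 35x + 25. Remainder: −6.

R = [-6]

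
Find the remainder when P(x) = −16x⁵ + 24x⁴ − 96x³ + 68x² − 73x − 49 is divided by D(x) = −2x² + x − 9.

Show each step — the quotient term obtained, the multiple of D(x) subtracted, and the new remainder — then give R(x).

R(x) = −7x + 5

Step 1: lead(−16x⁵ + 24x⁴ − 96x³ + 68x² − 73x − 49) ÷ lead(D) = −16x⁵ ÷ −2x² = 8x³. Subtract (8x³)·D = −16x⁵ + 8x⁴ − 72x³. Remainder: 16x⁴ − 24x³ + 68x² − 73x − 49.
Step 2: lead(16x⁴ − 24x³ + 68x² − 73x − 49) ÷ lead(D) = 16x⁴ ÷ −2x² = −8x². Subtract (−8x²)·D = 16x⁴ − 8x³ + 72x². Remainder: −16x³ − 4x² − 73x − 49.
Step 3: lead(−16x³ − 4x² − 73x − 49) ÷ lead(D) = −16x³ ÷ −2x² = 8x. Subtract (8x)·D = −16x³ + 8x² − 72x. Remainder: −12x² − x − 49.
Step 4: lead(−12x² − x − 49) ÷ lead(D) = −12x² ÷ −2x² = 6. Subtract (6)·D = −12x² + 6x − 54. Remainder: −7x + 5.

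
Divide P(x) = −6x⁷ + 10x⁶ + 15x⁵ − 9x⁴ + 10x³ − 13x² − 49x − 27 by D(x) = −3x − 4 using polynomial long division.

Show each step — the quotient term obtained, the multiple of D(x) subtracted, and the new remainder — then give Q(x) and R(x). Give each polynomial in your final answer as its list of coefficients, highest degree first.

Step 1: lead(−6x⁷ + 10x⁶ + 15x⁵ − 9x⁴ + 10x³ − 13x² − 49x − 27) ÷ lead(D) = −6x⁷ ÷ −3x = 2x⁶. Subtract (2x⁶)·D = −6x⁷ − 8x⁶. Remainder: 18x⁶ + 15x⁵ − 9x⁴ + 10x³ − 13x² − 49x − 27.
Step 2: lead(18x⁶ + 15x⁵ − 9x⁴ + 10x³ − 13x² − 49x − 27) ÷ lead(D) = 18x⁶ ÷ −3x = −6x⁵. Subtract (−6x⁵)·D = 18x⁶ + 24x⁵. Remainder: −9x⁵ − 9x⁴ + 10x³ − 13x² − 49x − 27.
Step 3: lead(−9x⁵ − 9x⁴ + 10x³ − 13x² − 49x − 27) ÷ lead(D) = −9x⁵ ÷ −3x = 3x⁴. Subtract (3x⁴)·D = −9x⁵ − 12x⁴. Remainder: 3x⁴ + 10x³ − 13x² − 49x − 27.
Step 4: lead(3x⁴ + 10x³ − 13x² − 49x − 27) ÷ lead(D) = 3x⁴ ÷ −3x = −x³. Subtract (−x³)·D = 3x⁴ + 4x³. Remainder: 6x³ − 13x² − 49x − 27.
Step 5: lead(6x³ − 13x² − 49x − 27) ÷ lead(D) = 6x³ ÷ −3x = −2x². Subtract (−2x²)·D = 6x³ + 8x². Remainder: −21x² − 49x − 27.
Step 6: lead(−21x² − 49x − 27) ÷ lead(D) = −21x² ÷ −3x = 7x. Subtract (7x)·D = −21x² − 28x. Remainder: −21x − 27.
Step 7: lead(−21x − 27) ÷ lead(D) = −21x ÷ −3x = 7. Subtract (7)·D = −21x − 28. Remainder: 1.

Q = [2, -6, 3, -1, -2, 7, 7]; R = [1]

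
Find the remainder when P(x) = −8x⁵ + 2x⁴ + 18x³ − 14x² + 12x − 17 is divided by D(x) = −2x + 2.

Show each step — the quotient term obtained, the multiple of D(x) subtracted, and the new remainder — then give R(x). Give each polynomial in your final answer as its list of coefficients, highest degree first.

Step 1: lead(−8x⁵ + 2x⁴ + 18x³ − 14x² + 12x − 17) ÷ lead(D) = −8x⁵ ÷ −2x = 4x⁴. Subtract (4x⁴)·D = −8x⁵ + 8x⁴. Remainder: −6x⁴ + 18x³ − 14x² + 12x − 17.
Step 2: lead(−6x⁴ + 18x³ − 14x² + 12x − 17) ÷ lead(D) = −6x⁴ ÷ −2x = 3x³. Subtract (3x³)·D = −6x⁴ + 6x³. Remainder: 12x³ − 14x² + 12x − 17.
Step 3: lead(12x³ − 14x² + 12x − 17) ÷ lead(D) = 12x³ ÷ −2x = −6x². Subtract (−6x²)·D = 12x³ − 12x². Remainder: −2x² + 12x − 17.
Step 4: lead(−2x² + 12x − 17) ÷ lead(D) = −2x² ÷ −2x = x. Subtract (x)·D = −2x² + 2x. Remainder: 10x − 17.
Step 5: lead(10x − 17) ÷ lead(D) = 10x ÷ −2x = −5. Subtract (−5)·D = 10x − 10. Remainder: −7.

R = [-7]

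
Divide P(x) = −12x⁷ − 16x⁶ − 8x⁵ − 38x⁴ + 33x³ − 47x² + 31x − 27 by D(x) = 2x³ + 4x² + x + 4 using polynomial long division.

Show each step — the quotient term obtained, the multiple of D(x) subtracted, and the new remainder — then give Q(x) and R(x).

Q(x) = −6x⁴ + 4x³ − 9x² + 9x − 5; R(x) = −7

Step 1: lead(−12x⁷ − 16x⁶ − 8x⁵ − 38x⁴ + 33x³ − 47x² + 31x − 27) ÷ lead(D) = −12x⁷ ÷ 2x³ = −6x⁴. Subtract (−6x⁴)·D = −12x⁷ − 24x⁶ − 6x⁵ − 24x⁴. Remainder: 8x⁶ − 2x⁵ − 14x⁴ + 33x³ − 47x² + 31x − 27.
Step 2: lead(8x⁶ − 2x⁵ − 14x⁴ + 33x³ − 47x² + 31x − 27) ÷ lead(D) = 8x⁶ ÷ 2x³ = 4x³. Subtract (4x³)·D = 8x⁶ + 16x⁵ + 4x⁴ + 16x³. Remainder: −18x⁵ − 18x⁴ + 17x³ − 47x² + 31x − 27.
Step 3: lead(−18x⁵ − 18x⁴ + 17x³ − 47x² + 31x − 27) ÷ lead(D) = −18x⁵ ÷ 2x³ = −9x². Subtract (−9x²)·D = −18x⁵ − 36x⁴ − 9x³ − 36x². Remainder: 18x⁴ + 26x³ − 11x² + 31x − 27.
Step 4: lead(18x⁴ + 26x³ − 11x² + 31x − 27) ÷ lead(D) = 18x⁴ ÷ 2x³ = 9x. Subtract (9x)·D = 18x⁴ + 36x³ + 9x² + 36x. Remainder: −10x³ − 20x² − 5x − 27.
Step 5: lead(−10x³ − 20x² − 5x − 27) ÷ lead(D) = −10x³ ÷ 2x³ = −5. Subtract (−5)·D = −10x³ − 20x² − 5x − 20. Remainder: −7.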